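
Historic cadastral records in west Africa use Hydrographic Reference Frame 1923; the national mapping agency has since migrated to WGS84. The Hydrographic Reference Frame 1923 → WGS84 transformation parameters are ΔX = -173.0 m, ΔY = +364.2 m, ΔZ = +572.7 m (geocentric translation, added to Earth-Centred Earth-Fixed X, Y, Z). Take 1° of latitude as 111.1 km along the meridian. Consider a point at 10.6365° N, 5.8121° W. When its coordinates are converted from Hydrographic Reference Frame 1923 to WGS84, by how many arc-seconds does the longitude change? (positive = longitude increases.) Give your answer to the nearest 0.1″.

Δλ = 11.4″

sin φ = 0.184577, cos φ = 0.982818, sin λ = -0.101266, cos λ = 0.994859.
East component: ΔE = −sin λ·ΔX + cos λ·ΔY = −(-0.101266)(-173.0) + (0.994859)(364.2) = 344.81 m.
1° of latitude spans 111100 m; at latitude φ, 1° of longitude spans that × cos φ = 109191.1 m, so Δλ = 344.81 / 109191.1 × 3600 = 11.368″.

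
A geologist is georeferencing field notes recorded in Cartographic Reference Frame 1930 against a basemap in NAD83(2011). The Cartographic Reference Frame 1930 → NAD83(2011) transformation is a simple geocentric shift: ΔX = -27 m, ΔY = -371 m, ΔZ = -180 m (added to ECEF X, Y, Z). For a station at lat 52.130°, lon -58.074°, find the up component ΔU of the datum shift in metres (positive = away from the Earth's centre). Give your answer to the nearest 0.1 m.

The local up (radial) axis is (cos φ cos λ, cos φ sin λ, sin φ), giving ΔU = -8.765 + 193.296 − 142.093 = 42.44 m.

ΔU = 42.4 m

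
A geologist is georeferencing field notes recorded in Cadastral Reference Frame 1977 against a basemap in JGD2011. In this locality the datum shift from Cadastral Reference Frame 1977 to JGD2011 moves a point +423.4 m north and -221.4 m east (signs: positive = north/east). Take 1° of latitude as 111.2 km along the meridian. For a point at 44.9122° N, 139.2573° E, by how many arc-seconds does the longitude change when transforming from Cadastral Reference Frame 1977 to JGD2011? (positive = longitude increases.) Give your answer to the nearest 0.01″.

Δλ = -10.12″

At latitude 44.9122°, cos φ = 0.708190.
1° of longitude at this latitude = 111.2 × cos φ = 78.75 km, so Δλ = -221.4 / 78750.7 = -0.0028114° = -10.121″.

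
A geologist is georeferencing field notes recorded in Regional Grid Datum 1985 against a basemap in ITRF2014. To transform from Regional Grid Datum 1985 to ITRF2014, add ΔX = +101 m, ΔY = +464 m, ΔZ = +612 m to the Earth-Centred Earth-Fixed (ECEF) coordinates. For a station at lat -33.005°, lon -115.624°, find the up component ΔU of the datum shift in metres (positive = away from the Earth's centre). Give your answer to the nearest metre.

The local up (radial) axis is (cos φ cos λ, cos φ sin λ, sin φ), giving ΔU = -36.630 − 350.852 − 333.364 = -720.85 m.

ΔU = -721 m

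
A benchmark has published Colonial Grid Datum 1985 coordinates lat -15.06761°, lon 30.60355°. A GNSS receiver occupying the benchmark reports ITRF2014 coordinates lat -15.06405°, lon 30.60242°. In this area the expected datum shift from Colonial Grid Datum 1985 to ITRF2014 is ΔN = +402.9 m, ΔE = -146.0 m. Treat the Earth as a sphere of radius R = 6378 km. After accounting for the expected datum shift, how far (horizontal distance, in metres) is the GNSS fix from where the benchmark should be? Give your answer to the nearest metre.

Observed coordinate differences: Δφ = +0.00356°, Δλ = -0.00113°.
Converting to metres (1° lat = 111317 m, cos φ = 0.965620): observed ΔN = 396.3 m, observed ΔE = -121.5 m.
Subtracting the expected shift leaves a residual of 396.3 − (402.9) = -6.6 m north and -121.5 − (-146.0) = 24.5 m east.
Residual distance = √((-6.6)² + 24.5²) = 25.4 m.

25 m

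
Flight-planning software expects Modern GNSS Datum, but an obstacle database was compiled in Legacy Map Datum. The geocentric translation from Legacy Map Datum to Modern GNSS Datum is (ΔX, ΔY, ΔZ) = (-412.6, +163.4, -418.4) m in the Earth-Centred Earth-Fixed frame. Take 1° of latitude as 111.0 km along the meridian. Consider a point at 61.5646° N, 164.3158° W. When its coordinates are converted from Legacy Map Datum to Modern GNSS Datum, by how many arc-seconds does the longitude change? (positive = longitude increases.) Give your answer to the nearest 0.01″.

sin φ = 0.879355, cos φ = 0.476168, sin λ = -0.270335, cos λ = -0.962766.
East component: ΔE = −sin λ·ΔX + cos λ·ΔY = −(-0.270335)(-412.6) + (-0.962766)(163.4) = -268.86 m.
1° of latitude spans 111000 m; at latitude φ, 1° of longitude spans that × cos φ = 52854.6 m, so Δλ = -268.86 / 52854.6 × 3600 = -18.312″.

Δλ = -18.31″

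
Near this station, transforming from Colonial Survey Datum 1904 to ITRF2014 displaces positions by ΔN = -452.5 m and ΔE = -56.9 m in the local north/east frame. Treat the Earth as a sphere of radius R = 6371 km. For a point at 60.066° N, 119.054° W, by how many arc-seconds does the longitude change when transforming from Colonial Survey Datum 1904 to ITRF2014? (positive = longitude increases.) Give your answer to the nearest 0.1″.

At latitude 60.066°, cos φ = 0.499002.
One radian of longitude at latitude φ spans R cos φ, so Δλ = ΔE / (R cos φ) = -56.9 / (6371000 × 0.499002) = -1.7898e-05 rad = -3.692″.

Δλ = -3.7″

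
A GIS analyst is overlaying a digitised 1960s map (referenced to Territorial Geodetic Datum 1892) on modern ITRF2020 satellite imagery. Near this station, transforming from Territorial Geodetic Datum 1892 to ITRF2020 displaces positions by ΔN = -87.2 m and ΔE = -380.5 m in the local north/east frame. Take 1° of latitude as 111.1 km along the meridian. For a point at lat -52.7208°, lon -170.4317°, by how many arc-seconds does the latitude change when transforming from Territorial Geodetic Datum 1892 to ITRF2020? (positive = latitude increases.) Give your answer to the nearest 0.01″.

Δφ = -2.83″

1° of latitude = 111.1 km, so Δφ = -87.2 / 111100 = -0.0007849° = -2.826″.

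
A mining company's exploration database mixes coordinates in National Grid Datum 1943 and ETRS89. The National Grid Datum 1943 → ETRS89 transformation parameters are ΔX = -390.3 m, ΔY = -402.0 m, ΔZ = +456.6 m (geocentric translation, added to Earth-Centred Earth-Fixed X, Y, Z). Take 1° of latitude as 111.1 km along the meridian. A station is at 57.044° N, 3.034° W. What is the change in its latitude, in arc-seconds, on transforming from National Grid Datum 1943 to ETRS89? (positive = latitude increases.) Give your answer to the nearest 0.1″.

Δφ = 18.1″

sin φ = 0.839089, cos φ = 0.543995, sin λ = -0.052929, cos λ = 0.998598.
North component: ΔN = −sin φ cos λ·ΔX − sin φ sin λ·ΔY + cos φ·ΔZ = −(0.839089)(0.998598)(-390.3) − (0.839089)(-0.052929)(-402.0) + (0.543995)(456.6) = 557.57 m.
1° of latitude spans 111100 m, so Δφ = 557.57 / 111100 × 3600 = 18.067″.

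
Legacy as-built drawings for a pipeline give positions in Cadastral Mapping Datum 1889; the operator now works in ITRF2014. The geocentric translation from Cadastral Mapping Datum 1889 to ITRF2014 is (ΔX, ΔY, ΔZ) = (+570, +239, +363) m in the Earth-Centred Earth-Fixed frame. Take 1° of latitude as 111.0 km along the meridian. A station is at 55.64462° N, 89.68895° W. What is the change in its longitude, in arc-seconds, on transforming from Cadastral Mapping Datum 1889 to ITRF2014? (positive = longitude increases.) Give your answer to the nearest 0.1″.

Δλ = 32.8″

sin φ = 0.825553, cos φ = 0.564324, sin λ = -0.999985, cos λ = 0.005429.
East component: ΔE = −sin λ·ΔX + cos λ·ΔY = −(-0.999985)(570) + (0.005429)(239) = 571.29 m.
1° of latitude spans 111000 m; at latitude φ, 1° of longitude spans that × cos φ = 62640.0 m, so Δλ = 571.29 / 62640.0 × 3600 = 32.833″.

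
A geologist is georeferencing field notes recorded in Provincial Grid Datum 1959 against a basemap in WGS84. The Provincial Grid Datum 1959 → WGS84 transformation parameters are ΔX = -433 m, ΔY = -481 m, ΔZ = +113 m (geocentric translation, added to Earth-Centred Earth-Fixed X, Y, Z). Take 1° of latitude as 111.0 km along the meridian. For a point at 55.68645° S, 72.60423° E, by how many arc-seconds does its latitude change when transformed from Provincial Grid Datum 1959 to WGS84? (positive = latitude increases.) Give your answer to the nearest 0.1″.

Δφ = -13.7″

sin φ = -0.825965, cos φ = 0.563721, sin λ = 0.954262, cos λ = 0.298970.
North component: ΔN = −sin φ cos λ·ΔX − sin φ sin λ·ΔY + cos φ·ΔZ = −(-0.825965)(0.298970)(-433) − (-0.825965)(0.954262)(-481) + (0.563721)(113) = -422.34 m.
1° of latitude spans 111000 m, so Δφ = -422.34 / 111000 × 3600 = -13.698″.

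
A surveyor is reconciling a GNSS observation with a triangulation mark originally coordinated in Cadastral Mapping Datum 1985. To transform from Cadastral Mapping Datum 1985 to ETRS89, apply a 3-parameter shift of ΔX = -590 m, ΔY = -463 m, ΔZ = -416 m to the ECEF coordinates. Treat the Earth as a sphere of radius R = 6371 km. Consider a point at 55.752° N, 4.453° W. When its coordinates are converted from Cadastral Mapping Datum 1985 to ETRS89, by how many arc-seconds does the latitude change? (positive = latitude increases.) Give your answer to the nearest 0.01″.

sin φ = 0.826609, cos φ = 0.562776, sin λ = -0.077641, cos λ = 0.996981.
North component: ΔN = −sin φ cos λ·ΔX − sin φ sin λ·ΔY + cos φ·ΔZ = −(0.826609)(0.996981)(-590) − (0.826609)(-0.077641)(-463) + (0.562776)(-416) = 222.40 m.
1° of latitude spans πR/180 = 111195 m, so Δφ = 222.40 / 111195 × 3600 = 7.200″.

Δφ = 7.20″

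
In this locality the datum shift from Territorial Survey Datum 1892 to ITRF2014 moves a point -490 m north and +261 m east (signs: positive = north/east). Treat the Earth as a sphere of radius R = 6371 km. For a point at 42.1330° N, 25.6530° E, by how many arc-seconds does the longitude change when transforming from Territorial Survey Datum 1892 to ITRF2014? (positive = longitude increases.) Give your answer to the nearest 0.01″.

At latitude 42.1330°, cos φ = 0.741590.
One radian of longitude at latitude φ spans R cos φ, so Δλ = ΔE / (R cos φ) = 261.0 / (6371000 × 0.741590) = 5.5242e-05 rad = 11.394″.

Δλ = 11.39″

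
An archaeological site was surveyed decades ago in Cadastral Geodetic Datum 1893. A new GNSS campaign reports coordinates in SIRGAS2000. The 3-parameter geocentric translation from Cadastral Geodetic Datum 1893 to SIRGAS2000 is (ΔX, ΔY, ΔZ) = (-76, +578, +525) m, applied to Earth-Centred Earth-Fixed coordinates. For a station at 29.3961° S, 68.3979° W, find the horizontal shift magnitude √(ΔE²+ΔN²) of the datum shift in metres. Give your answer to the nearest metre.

At φ = -29.3961°, λ = -68.3979°: sin φ = -0.490844, cos φ = 0.871247, sin λ = -0.929763, cos λ = 0.368159.
ΔE = −sin λ·ΔX + cos λ·ΔY = −(-0.929763)·(-76) + (0.368159)·(578) = 142.13 m.
ΔN = −sin φ cos λ·ΔX − sin φ sin λ·ΔY + cos φ·ΔZ = −(-0.490844)(0.368159)(-76) − (-0.490844)(-0.929763)(578) + (0.871247)(525) = 179.89 m.
Horizontal magnitude = √(ΔE² + ΔN²) = √(142.13² + 179.89²) = 229.26 m.

229 m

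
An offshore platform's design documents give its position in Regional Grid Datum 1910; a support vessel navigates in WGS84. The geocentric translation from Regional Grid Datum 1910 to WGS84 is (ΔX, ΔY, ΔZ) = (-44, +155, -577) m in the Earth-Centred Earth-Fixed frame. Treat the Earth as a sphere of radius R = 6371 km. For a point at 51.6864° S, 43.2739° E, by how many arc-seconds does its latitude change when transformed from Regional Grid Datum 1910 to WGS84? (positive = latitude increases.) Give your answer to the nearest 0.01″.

sin φ = -0.784629, cos φ = 0.619965, sin λ = 0.685487, cos λ = 0.728085.
North component: ΔN = −sin φ cos λ·ΔX − sin φ sin λ·ΔY + cos φ·ΔZ = −(-0.784629)(0.728085)(-44) − (-0.784629)(0.685487)(155) + (0.619965)(-577) = -299.49 m.
1° of latitude spans πR/180 = 111195 m, so Δφ = -299.49 / 111195 × 3600 = -9.696″.

Δφ = -9.70″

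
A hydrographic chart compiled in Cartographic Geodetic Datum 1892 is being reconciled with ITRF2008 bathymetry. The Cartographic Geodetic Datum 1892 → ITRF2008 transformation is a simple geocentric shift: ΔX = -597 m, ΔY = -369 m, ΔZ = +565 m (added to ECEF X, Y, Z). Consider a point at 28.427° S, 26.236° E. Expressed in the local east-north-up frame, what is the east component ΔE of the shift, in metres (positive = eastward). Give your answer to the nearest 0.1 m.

ΔE = -67.1 m

At φ = -28.427°, λ = 26.236°: sin φ = -0.476039, cos φ = 0.879424, sin λ = 0.442070, cos λ = 0.896981.
ΔE = −sin λ·ΔX + cos λ·ΔY = −(0.442070)·(-597) + (0.896981)·(-369) = -67.07 m.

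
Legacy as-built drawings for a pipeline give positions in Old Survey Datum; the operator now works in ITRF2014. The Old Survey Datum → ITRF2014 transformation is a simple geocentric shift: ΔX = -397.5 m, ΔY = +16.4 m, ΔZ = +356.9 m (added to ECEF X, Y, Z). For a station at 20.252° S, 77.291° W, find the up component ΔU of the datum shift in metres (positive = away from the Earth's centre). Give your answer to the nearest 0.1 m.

At φ = -20.252°, λ = -77.291°: sin φ = -0.346150, cos φ = 0.938179, sin λ = -0.975500, cos λ = 0.219999.
ΔU = cos φ cos λ·ΔX + cos φ sin λ·ΔY + sin φ·ΔZ = (0.938179)(0.219999)(-397.5) + (0.938179)(-0.975500)(16.4) + (-0.346150)(356.9) = -220.59 m.

ΔU = -220.6 m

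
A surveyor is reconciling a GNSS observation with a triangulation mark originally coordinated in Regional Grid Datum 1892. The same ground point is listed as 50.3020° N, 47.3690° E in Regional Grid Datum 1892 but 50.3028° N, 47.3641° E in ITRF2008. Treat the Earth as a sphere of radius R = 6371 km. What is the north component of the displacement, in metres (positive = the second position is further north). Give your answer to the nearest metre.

ΔN = 89 m

Δφ = 50.3028° − 50.3020° = +0.0008°; Δλ = 47.3641° − 47.3690° = -0.0049°.
1° along a meridian = πR/180 = 111195 m.
ΔN = Δφ × 111195 = 89.0 m; ΔE = Δλ × 111195 × cos(50.3020°) = -0.0049 × 111195 × 0.638741 = -348.0 m.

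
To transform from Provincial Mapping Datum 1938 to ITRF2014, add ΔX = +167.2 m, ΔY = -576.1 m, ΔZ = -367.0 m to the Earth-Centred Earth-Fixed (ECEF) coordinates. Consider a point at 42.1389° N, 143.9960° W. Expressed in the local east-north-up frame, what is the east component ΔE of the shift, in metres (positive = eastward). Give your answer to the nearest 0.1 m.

The local east axis at (φ, λ) is (−sin λ, cos λ, 0), so ΔE = −sin(-143.9960°)·167.2 + cos(-143.9960°)·(-576.1) = 564.34 m.

ΔE = 564.3 m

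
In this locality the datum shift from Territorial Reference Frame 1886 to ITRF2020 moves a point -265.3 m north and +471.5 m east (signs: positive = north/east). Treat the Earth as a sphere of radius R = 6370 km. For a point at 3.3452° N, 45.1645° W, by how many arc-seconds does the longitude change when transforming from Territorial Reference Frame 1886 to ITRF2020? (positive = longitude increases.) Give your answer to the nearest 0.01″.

Δλ = 15.29″

At latitude 3.3452°, cos φ = 0.998296.
One radian of longitude at latitude φ spans R cos φ, so Δλ = ΔE / (R cos φ) = 471.5 / (6370000 × 0.998296) = 7.4145e-05 rad = 15.294″.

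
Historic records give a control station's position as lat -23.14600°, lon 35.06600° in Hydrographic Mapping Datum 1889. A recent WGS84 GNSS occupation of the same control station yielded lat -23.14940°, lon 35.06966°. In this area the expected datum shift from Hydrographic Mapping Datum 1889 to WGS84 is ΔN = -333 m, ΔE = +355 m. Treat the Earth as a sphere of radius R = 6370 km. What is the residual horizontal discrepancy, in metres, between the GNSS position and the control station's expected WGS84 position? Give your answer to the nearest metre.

49 m

Observed coordinate differences: Δφ = -0.00340°, Δλ = +0.00366°.
Converting to metres (1° lat = 111177 m, cos φ = 0.919506): observed ΔN = -378.0 m, observed ΔE = 374.2 m.
Subtracting the expected shift leaves a residual of -378.0 − (-333) = -45.0 m north and 374.2 − (355) = 19.2 m east.
Residual distance = √((-45.0)² + 19.2²) = 48.9 m.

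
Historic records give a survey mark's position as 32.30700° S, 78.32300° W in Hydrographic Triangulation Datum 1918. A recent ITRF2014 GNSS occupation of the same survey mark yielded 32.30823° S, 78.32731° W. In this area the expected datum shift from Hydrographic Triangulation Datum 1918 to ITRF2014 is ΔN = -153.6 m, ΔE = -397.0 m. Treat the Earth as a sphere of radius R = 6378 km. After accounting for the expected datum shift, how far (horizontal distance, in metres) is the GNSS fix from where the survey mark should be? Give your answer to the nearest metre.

19 m

Observed coordinate differences: Δφ = -0.00123°, Δλ = -0.00431°.
Converting to metres (1° lat = 111317 m, cos φ = 0.845197): observed ΔN = -136.9 m, observed ΔE = -405.5 m.
Subtracting the expected shift leaves a residual of -136.9 − (-153.6) = 16.7 m north and -405.5 − (-397.0) = -8.5 m east.
Residual distance = √(16.7² + (-8.5)²) = 18.7 m.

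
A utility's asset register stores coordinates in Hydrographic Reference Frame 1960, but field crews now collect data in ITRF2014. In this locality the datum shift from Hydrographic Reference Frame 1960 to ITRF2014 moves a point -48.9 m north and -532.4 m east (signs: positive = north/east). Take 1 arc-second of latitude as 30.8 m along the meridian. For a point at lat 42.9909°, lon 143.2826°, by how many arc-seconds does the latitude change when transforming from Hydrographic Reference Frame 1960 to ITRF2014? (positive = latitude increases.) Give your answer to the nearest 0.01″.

Δφ = -1.59″

1″ of latitude = 30.80 m, so Δφ = -48.9 / 30.80 = -1.588″.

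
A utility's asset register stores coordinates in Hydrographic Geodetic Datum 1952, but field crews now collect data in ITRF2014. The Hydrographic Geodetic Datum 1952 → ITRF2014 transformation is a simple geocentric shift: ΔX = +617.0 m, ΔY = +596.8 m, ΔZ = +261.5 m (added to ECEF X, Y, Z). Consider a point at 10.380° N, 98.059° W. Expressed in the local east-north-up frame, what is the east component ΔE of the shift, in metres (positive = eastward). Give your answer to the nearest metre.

ΔE = 527 m

The local east axis at (φ, λ) is (−sin λ, cos λ, 0), so ΔE = −sin(-98.059°)·617.0 + cos(-98.059°)·596.8 = 527.24 m.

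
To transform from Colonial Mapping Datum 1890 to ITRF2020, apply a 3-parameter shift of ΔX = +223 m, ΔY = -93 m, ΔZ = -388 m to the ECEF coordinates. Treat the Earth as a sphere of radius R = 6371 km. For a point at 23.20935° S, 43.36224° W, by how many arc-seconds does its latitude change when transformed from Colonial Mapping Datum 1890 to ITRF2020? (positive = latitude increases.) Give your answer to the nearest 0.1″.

Δφ = -8.7″

sin φ = -0.394092, cos φ = 0.919071, sin λ = -0.686609, cos λ = 0.727027.
North component: ΔN = −sin φ cos λ·ΔX − sin φ sin λ·ΔY + cos φ·ΔZ = −(-0.394092)(0.727027)(223) − (-0.394092)(-0.686609)(-93) + (0.919071)(-388) = -267.54 m.
1° of latitude spans πR/180 = 111195 m, so Δφ = -267.54 / 111195 × 3600 = -8.662″.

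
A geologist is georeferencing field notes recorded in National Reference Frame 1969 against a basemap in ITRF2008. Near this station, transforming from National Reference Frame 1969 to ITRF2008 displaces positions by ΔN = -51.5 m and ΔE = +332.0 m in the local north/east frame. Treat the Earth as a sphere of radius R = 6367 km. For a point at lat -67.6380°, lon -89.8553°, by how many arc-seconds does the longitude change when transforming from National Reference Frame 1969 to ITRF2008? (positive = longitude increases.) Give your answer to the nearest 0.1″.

Δλ = 28.3″

At latitude -67.6380°, cos φ = 0.380457.
One radian of longitude at latitude φ spans R cos φ, so Δλ = ΔE / (R cos φ) = 332.0 / (6367000 × 0.380457) = 1.3706e-04 rad = 28.270″.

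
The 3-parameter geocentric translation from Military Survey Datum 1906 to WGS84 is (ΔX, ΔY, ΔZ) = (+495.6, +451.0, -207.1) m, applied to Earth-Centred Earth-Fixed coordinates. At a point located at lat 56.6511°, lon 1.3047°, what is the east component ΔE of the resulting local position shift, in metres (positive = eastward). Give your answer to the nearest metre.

The local east axis at (φ, λ) is (−sin λ, cos λ, 0), so ΔE = −sin(1.3047°)·495.6 + cos(1.3047°)·451.0 = 439.60 m.

ΔE = 440 m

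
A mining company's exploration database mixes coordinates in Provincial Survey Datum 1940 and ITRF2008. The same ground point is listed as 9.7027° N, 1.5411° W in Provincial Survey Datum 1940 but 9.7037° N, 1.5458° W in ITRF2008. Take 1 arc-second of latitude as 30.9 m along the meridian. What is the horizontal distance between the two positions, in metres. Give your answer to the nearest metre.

Δφ = 9.7037° − 9.7027° = +0.0010°; Δλ = -1.5458° − -1.5411° = -0.0047°.
1° of latitude = 3600 × 30.90 = 111240 m.
ΔN = Δφ × 111240 = 111.2 m; ΔE = Δλ × 111240 × cos(9.7027°) = -0.0047 × 111240 × 0.985696 = -515.3 m.
Distance = √(ΔE² + ΔN²) = √((-515.3)² + 111.2²) = 527.2 m.

527 m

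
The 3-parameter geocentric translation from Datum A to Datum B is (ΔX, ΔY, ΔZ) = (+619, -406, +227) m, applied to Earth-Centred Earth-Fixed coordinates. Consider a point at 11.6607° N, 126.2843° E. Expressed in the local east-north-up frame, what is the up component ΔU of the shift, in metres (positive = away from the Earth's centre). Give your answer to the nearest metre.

ΔU = -633 m

The local up (radial) axis is (cos φ cos λ, cos φ sin λ, sin φ), giving ΔU = -358.759 − 320.518 + 45.880 = -633.40 m.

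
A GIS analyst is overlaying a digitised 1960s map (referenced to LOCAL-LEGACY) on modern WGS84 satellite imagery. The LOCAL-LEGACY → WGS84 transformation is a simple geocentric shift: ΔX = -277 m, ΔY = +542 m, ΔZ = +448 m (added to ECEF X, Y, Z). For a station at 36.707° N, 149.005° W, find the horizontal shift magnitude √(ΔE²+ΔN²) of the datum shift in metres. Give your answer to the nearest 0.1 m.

At φ = 36.707°, λ = -149.005°: sin φ = 0.597723, cos φ = 0.801703, sin λ = -0.514963, cos λ = -0.857212.
ΔE = −sin λ·ΔX + cos λ·ΔY = −(-0.514963)·(-277) + (-0.857212)·(542) = -607.25 m.
ΔN = −sin φ cos λ·ΔX − sin φ sin λ·ΔY + cos φ·ΔZ = −(0.597723)(-0.857212)(-277) − (0.597723)(-0.514963)(542) + (0.801703)(448) = 384.07 m.
Horizontal magnitude = √(ΔE² + ΔN²) = √((-607.25)² + 384.07²) = 718.51 m.

718.5 m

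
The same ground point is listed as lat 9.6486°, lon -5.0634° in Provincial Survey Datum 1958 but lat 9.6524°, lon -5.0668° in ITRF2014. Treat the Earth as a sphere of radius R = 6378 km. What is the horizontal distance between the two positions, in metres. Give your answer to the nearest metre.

564 m

Δφ = 9.6524° − 9.6486° = +0.0038°; Δλ = -5.0668° − -5.0634° = -0.0034°.
1° along a meridian = πR/180 = 111317 m.
ΔN = Δφ × 111317 = 423.0 m; ΔE = Δλ × 111317 × cos(9.6486°) = -0.0034 × 111317 × 0.985854 = -373.1 m.
Distance = √(ΔE² + ΔN²) = √((-373.1)² + 423.0²) = 564.1 m.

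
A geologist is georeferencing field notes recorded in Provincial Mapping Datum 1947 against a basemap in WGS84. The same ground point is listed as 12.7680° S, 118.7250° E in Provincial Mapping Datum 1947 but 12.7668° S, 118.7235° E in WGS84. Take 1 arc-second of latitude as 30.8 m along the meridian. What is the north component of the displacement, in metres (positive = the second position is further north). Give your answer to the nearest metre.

Δφ = -12.7668° − -12.7680° = +0.0012°; Δλ = 118.7235° − 118.7250° = -0.0015°.
1° of latitude = 3600 × 30.80 = 110880 m.
ΔN = Δφ × 110880 = 133.1 m; ΔE = Δλ × 110880 × cos(-12.7680°) = -0.0015 × 110880 × 0.975273 = -162.2 m.

ΔN = 133 m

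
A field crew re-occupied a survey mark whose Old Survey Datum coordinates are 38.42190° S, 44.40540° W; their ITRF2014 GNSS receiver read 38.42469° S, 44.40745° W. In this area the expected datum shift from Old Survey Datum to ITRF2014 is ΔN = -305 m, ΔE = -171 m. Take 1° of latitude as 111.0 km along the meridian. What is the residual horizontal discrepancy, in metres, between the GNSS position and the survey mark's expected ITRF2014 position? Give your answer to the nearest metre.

9 m

Observed coordinate differences: Δφ = -0.00279°, Δλ = -0.00205°.
Converting to metres (1° lat = 111000 m, cos φ = 0.783456): observed ΔN = -309.7 m, observed ΔE = -178.3 m.
Subtracting the expected shift leaves a residual of -309.7 − (-305) = -4.7 m north and -178.3 − (-171) = -7.3 m east.
Residual distance = √((-4.7)² + (-7.3)²) = 8.7 m.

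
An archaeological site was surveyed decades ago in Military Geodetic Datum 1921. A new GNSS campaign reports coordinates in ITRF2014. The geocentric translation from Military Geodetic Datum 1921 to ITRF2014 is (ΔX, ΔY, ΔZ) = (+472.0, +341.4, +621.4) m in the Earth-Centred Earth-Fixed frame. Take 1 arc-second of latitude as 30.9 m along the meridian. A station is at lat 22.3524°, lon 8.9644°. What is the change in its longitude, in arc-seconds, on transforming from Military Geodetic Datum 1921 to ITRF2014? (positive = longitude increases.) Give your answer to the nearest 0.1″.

Δλ = 9.2″

sin φ = 0.380302, cos φ = 0.924862, sin λ = 0.155821, cos λ = 0.987785.
East component: ΔE = −sin λ·ΔX + cos λ·ΔY = −(0.155821)(472.0) + (0.987785)(341.4) = 263.68 m.
1° of latitude spans 3600 × 30.90 = 111240 m; at latitude φ, 1° of longitude spans that × cos φ = 102881.7 m, so Δλ = 263.68 / 102881.7 × 3600 = 9.227″.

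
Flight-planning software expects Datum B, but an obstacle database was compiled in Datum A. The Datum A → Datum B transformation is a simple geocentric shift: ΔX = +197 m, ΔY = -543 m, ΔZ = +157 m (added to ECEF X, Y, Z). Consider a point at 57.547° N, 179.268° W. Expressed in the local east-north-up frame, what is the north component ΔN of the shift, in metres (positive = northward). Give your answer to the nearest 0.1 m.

ΔN = 244.6 m

At φ = 57.547°, λ = -179.268°: sin φ = 0.843832, cos φ = 0.536608, sin λ = -0.012775, cos λ = -0.999918.
ΔN = −sin φ cos λ·ΔX − sin φ sin λ·ΔY + cos φ·ΔZ = −(0.843832)(-0.999918)(197) − (0.843832)(-0.012775)(-543) + (0.536608)(157) = 244.61 m.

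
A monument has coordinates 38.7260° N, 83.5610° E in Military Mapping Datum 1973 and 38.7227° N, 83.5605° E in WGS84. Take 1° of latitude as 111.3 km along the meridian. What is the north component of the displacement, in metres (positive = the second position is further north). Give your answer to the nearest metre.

ΔN = -367 m

Δφ = 38.7227° − 38.7260° = -0.0033°; Δλ = 83.5605° − 83.5610° = -0.0005°.
ΔN = Δφ × 111300 = -367.3 m; ΔE = Δλ × 111300 × cos(38.7260°) = -0.0005 × 111300 × 0.780147 = -43.4 m.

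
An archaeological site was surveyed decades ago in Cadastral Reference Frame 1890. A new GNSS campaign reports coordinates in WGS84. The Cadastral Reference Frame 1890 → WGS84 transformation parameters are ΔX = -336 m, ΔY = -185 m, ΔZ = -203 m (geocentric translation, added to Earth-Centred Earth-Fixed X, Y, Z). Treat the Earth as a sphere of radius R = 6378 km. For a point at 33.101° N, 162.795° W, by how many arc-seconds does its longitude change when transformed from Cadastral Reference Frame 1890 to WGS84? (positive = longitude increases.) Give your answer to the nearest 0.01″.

sin φ = 0.546117, cos φ = 0.837709, sin λ = -0.295791, cos λ = -0.955253.
East component: ΔE = −sin λ·ΔX + cos λ·ΔY = −(-0.295791)(-336) + (-0.955253)(-185) = 77.34 m.
1° of latitude spans πR/180 = 111317 m; at latitude φ, 1° of longitude spans that × cos φ = 93251.4 m, so Δλ = 77.34 / 93251.4 × 3600 = 2.986″.

Δλ = 2.99″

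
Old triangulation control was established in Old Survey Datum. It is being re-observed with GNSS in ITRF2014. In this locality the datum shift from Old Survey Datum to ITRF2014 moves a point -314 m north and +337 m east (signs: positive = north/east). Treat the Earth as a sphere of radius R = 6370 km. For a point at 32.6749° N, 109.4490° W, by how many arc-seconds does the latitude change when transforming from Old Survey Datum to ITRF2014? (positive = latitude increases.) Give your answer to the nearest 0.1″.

Δφ = -10.2″

On a sphere of radius R, 1 rad of latitude = R, so Δφ = ΔN / R = -314.0 / 6370000 = -4.9294e-05 rad = -10.168″.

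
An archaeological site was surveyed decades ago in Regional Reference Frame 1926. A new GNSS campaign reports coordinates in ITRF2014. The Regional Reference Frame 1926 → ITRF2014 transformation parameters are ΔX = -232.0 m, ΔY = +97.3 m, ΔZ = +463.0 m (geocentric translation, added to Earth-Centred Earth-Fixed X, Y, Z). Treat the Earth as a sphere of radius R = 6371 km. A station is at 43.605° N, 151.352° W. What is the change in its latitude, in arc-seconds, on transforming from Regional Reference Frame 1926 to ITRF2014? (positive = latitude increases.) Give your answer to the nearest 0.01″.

Δφ = 7.35″

sin φ = 0.689683, cos φ = 0.724112, sin λ = -0.479427, cos λ = -0.877582.
North component: ΔN = −sin φ cos λ·ΔX − sin φ sin λ·ΔY + cos φ·ΔZ = −(0.689683)(-0.877582)(-232.0) − (0.689683)(-0.479427)(97.3) + (0.724112)(463.0) = 227.02 m.
1° of latitude spans πR/180 = 111195 m, so Δφ = 227.02 / 111195 × 3600 = 7.350″.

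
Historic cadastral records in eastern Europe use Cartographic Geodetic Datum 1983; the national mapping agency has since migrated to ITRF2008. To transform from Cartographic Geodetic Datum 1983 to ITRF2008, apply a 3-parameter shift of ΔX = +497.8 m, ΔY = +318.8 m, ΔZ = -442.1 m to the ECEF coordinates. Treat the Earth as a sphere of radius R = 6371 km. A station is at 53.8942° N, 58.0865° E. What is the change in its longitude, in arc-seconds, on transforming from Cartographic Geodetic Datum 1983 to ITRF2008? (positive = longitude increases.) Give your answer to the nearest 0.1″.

Δλ = -14.0″

sin φ = 0.807930, cos φ = 0.589278, sin λ = 0.848847, cos λ = 0.528638.
East component: ΔE = −sin λ·ΔX + cos λ·ΔY = −(0.848847)(497.8) + (0.528638)(318.8) = -254.03 m.
1° of latitude spans πR/180 = 111195 m; at latitude φ, 1° of longitude spans that × cos φ = 65524.7 m, so Δλ = -254.03 / 65524.7 × 3600 = -13.956″.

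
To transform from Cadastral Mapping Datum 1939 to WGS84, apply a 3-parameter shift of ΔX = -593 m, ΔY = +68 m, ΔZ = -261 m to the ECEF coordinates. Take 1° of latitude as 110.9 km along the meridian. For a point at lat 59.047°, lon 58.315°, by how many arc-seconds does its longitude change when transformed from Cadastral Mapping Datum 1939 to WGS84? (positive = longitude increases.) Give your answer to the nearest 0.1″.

sin φ = 0.857590, cos φ = 0.514335, sin λ = 0.850949, cos λ = 0.525249.
East component: ΔE = −sin λ·ΔX + cos λ·ΔY = −(0.850949)(-593) + (0.525249)(68) = 540.33 m.
1° of latitude spans 110900 m; at latitude φ, 1° of longitude spans that × cos φ = 57039.7 m, so Δλ = 540.33 / 57039.7 × 3600 = 34.102″.

Δλ = 34.1″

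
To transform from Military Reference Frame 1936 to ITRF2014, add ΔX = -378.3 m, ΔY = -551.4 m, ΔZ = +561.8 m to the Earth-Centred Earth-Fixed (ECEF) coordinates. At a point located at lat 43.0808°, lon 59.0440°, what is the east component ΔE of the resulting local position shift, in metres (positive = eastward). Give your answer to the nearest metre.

The local east axis at (φ, λ) is (−sin λ, cos λ, 0), so ΔE = −sin(59.0440°)·(-378.3) + cos(59.0440°)·(-551.4) = 40.79 m.

ΔE = 41 m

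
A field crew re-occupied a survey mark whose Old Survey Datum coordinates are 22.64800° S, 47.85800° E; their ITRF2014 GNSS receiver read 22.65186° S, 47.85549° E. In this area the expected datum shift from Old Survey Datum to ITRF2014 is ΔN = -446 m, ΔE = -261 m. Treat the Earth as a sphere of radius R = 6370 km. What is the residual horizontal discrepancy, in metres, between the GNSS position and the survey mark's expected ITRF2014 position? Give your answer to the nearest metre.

17 m

Observed coordinate differences: Δφ = -0.00386°, Δλ = -0.00251°.
Converting to metres (1° lat = 111177 m, cos φ = 0.922888): observed ΔN = -429.1 m, observed ΔE = -257.5 m.
Subtracting the expected shift leaves a residual of -429.1 − (-446) = 16.9 m north and -257.5 − (-261) = 3.5 m east.
Residual distance = √(16.9² + 3.5²) = 17.2 m.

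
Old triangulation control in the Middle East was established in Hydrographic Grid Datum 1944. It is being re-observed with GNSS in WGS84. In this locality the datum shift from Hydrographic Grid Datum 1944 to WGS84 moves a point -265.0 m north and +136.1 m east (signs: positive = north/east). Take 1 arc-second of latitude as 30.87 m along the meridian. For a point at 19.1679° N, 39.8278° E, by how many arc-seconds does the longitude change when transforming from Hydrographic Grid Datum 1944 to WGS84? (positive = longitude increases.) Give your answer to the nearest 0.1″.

Δλ = 4.7″

At latitude 19.1679°, cos φ = 0.944560.
1″ of longitude at this latitude = 30.87 × cos φ = 29.1586 m, so Δλ = 136.1 / 29.1586 = 4.668″.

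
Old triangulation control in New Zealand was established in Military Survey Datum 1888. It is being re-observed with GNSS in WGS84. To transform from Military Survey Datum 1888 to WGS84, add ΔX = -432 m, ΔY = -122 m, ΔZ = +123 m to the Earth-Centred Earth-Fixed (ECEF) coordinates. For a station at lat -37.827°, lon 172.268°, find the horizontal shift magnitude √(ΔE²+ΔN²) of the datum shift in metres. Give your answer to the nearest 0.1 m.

The local east axis at (φ, λ) is (−sin λ, cos λ, 0), so ΔE = −sin(172.268°)·(-432) + cos(172.268°)·(-122) = 179.01 m.
The local north axis is (−sin φ cos λ, −sin φ sin λ, cos φ), giving ΔN = 262.528 − 10.066 + 97.154 = 349.62 m.
Horizontal magnitude = √(ΔE² + ΔN²) = √(179.01² + 349.62²) = 392.78 m.

392.8 m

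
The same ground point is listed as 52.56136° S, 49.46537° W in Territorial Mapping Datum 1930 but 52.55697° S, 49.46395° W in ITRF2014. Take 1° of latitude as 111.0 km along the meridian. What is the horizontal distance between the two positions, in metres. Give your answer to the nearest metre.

497 m

Δφ = -52.55697° − -52.56136° = +0.00439°; Δλ = -49.46395° − -49.46537° = +0.00142°.
ΔN = Δφ × 111000 = 487.3 m; ΔE = Δλ × 111000 × cos(-52.56136°) = +0.00142 × 111000 × 0.607911 = 95.8 m.
Distance = √(ΔE² + ΔN²) = √(95.8² + 487.3²) = 496.6 m.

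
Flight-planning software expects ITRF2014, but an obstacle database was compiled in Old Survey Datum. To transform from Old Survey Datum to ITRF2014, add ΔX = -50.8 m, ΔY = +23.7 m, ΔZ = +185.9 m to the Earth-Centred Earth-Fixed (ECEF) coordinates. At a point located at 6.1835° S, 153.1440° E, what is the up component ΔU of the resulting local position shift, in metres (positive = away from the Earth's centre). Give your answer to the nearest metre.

ΔU = 36 m

The local up (radial) axis is (cos φ cos λ, cos φ sin λ, sin φ), giving ΔU = 45.057 + 10.644 − 20.024 = 35.68 m.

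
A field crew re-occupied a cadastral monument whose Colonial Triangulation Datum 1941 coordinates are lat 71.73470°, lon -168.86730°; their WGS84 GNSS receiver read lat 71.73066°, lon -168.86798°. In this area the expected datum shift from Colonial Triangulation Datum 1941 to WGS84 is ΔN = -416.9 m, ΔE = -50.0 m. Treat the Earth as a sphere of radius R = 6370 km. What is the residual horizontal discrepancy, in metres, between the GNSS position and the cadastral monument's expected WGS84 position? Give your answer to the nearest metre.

Observed coordinate differences: Δφ = -0.00404°, Δλ = -0.00068°.
Converting to metres (1° lat = 111177 m, cos φ = 0.313417): observed ΔN = -449.2 m, observed ΔE = -23.7 m.
Subtracting the expected shift leaves a residual of -449.2 − (-416.9) = -32.3 m north and -23.7 − (-50.0) = 26.3 m east.
Residual distance = √((-32.3)² + 26.3²) = 41.6 m.

42 m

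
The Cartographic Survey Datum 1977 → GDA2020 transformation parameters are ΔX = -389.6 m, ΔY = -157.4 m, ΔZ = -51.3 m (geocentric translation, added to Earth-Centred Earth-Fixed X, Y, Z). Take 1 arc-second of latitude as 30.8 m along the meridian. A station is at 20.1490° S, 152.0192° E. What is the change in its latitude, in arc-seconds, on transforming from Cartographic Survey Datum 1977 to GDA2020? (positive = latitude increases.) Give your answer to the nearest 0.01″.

sin φ = -0.344463, cos φ = 0.938800, sin λ = 0.469176, cos λ = -0.883105.
North component: ΔN = −sin φ cos λ·ΔX − sin φ sin λ·ΔY + cos φ·ΔZ = −(-0.344463)(-0.883105)(-389.6) − (-0.344463)(0.469176)(-157.4) + (0.938800)(-51.3) = 44.92 m.
1° of latitude spans 3600 × 30.80 = 110880 m, so Δφ = 44.92 / 110880 × 3600 = 1.458″.

Δφ = 1.46″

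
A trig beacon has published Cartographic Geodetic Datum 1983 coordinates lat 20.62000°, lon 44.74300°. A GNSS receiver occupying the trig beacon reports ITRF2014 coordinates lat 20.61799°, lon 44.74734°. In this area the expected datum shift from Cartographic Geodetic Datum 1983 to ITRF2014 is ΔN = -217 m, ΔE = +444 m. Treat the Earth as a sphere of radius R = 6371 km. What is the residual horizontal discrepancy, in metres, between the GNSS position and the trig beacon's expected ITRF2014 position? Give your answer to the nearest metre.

10 m

Observed coordinate differences: Δφ = -0.00201°, Δλ = +0.00434°.
Converting to metres (1° lat = 111195 m, cos φ = 0.935937): observed ΔN = -223.5 m, observed ΔE = 451.7 m.
Subtracting the expected shift leaves a residual of -223.5 − (-217) = -6.5 m north and 451.7 − (444) = 7.7 m east.
Residual distance = √((-6.5)² + 7.7²) = 10.1 m.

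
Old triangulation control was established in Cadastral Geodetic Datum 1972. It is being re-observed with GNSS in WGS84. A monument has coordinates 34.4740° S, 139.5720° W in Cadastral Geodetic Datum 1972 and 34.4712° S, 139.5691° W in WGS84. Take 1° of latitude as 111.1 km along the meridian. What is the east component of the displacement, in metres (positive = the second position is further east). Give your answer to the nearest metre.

ΔE = 266 m

Δφ = -34.4712° − -34.4740° = +0.0028°; Δλ = -139.5691° − -139.5720° = +0.0029°.
ΔN = Δφ × 111100 = 311.1 m; ΔE = Δλ × 111100 × cos(-34.4740°) = +0.0029 × 111100 × 0.824383 = 265.6 m.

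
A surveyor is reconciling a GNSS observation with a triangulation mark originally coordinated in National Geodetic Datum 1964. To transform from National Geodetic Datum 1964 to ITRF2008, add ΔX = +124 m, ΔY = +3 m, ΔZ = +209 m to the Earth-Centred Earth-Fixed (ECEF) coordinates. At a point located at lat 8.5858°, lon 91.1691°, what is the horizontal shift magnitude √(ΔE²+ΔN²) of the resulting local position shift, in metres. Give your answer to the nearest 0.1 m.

At φ = 8.5858°, λ = 91.1691°: sin φ = 0.149290, cos φ = 0.988793, sin λ = 0.999792, cos λ = -0.020403.
ΔE = −sin λ·ΔX + cos λ·ΔY = −(0.999792)·(124) + (-0.020403)·(3) = -124.04 m.
ΔN = −sin φ cos λ·ΔX − sin φ sin λ·ΔY + cos φ·ΔZ = −(0.149290)(-0.020403)(124) − (0.149290)(0.999792)(3) + (0.988793)(209) = 206.59 m.
Horizontal magnitude = √(ΔE² + ΔN²) = √((-124.04)² + 206.59²) = 240.96 m.

241.0 m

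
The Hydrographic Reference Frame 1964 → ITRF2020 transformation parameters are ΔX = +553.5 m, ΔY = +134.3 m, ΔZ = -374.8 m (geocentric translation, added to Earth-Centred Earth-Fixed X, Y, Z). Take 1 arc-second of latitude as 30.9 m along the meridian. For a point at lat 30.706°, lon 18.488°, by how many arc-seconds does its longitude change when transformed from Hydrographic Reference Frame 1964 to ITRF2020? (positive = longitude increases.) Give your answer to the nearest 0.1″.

sin φ = 0.510633, cos φ = 0.859799, sin λ = 0.317106, cos λ = 0.948390.
East component: ΔE = −sin λ·ΔX + cos λ·ΔY = −(0.317106)(553.5) + (0.948390)(134.3) = -48.15 m.
1° of latitude spans 3600 × 30.90 = 111240 m; at latitude φ, 1° of longitude spans that × cos φ = 95644.0 m, so Δλ = -48.15 / 95644.0 × 3600 = -1.812″.

Δλ = -1.8″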